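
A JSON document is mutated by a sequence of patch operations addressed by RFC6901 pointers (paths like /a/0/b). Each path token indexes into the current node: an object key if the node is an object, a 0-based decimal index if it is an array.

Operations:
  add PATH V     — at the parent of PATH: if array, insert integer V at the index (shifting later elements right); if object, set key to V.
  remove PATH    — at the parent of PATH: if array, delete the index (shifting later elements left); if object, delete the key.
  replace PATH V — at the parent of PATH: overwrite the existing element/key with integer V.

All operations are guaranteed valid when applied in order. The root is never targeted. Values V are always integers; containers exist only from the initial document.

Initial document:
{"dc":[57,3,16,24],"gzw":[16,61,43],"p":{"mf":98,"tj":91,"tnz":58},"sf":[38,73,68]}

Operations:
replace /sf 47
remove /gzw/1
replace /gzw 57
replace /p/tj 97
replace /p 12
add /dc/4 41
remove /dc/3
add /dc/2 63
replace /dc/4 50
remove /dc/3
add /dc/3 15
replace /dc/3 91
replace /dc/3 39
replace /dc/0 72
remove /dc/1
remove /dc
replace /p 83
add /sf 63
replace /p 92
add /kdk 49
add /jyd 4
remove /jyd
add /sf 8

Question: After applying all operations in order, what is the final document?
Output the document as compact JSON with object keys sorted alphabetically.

Answer: {"gzw":57,"kdk":49,"p":92,"sf":8}

Derivation:
After op 1 (replace /sf 47): {"dc":[57,3,16,24],"gzw":[16,61,43],"p":{"mf":98,"tj":91,"tnz":58},"sf":47}
After op 2 (remove /gzw/1): {"dc":[57,3,16,24],"gzw":[16,43],"p":{"mf":98,"tj":91,"tnz":58},"sf":47}
After op 3 (replace /gzw 57): {"dc":[57,3,16,24],"gzw":57,"p":{"mf":98,"tj":91,"tnz":58},"sf":47}
After op 4 (replace /p/tj 97): {"dc":[57,3,16,24],"gzw":57,"p":{"mf":98,"tj":97,"tnz":58},"sf":47}
After op 5 (replace /p 12): {"dc":[57,3,16,24],"gzw":57,"p":12,"sf":47}
After op 6 (add /dc/4 41): {"dc":[57,3,16,24,41],"gzw":57,"p":12,"sf":47}
After op 7 (remove /dc/3): {"dc":[57,3,16,41],"gzw":57,"p":12,"sf":47}
After op 8 (add /dc/2 63): {"dc":[57,3,63,16,41],"gzw":57,"p":12,"sf":47}
After op 9 (replace /dc/4 50): {"dc":[57,3,63,16,50],"gzw":57,"p":12,"sf":47}
After op 10 (remove /dc/3): {"dc":[57,3,63,50],"gzw":57,"p":12,"sf":47}
After op 11 (add /dc/3 15): {"dc":[57,3,63,15,50],"gzw":57,"p":12,"sf":47}
After op 12 (replace /dc/3 91): {"dc":[57,3,63,91,50],"gzw":57,"p":12,"sf":47}
After op 13 (replace /dc/3 39): {"dc":[57,3,63,39,50],"gzw":57,"p":12,"sf":47}
After op 14 (replace /dc/0 72): {"dc":[72,3,63,39,50],"gzw":57,"p":12,"sf":47}
After op 15 (remove /dc/1): {"dc":[72,63,39,50],"gzw":57,"p":12,"sf":47}
After op 16 (remove /dc): {"gzw":57,"p":12,"sf":47}
After op 17 (replace /p 83): {"gzw":57,"p":83,"sf":47}
After op 18 (add /sf 63): {"gzw":57,"p":83,"sf":63}
After op 19 (replace /p 92): {"gzw":57,"p":92,"sf":63}
After op 20 (add /kdk 49): {"gzw":57,"kdk":49,"p":92,"sf":63}
After op 21 (add /jyd 4): {"gzw":57,"jyd":4,"kdk":49,"p":92,"sf":63}
After op 22 (remove /jyd): {"gzw":57,"kdk":49,"p":92,"sf":63}
After op 23 (add /sf 8): {"gzw":57,"kdk":49,"p":92,"sf":8}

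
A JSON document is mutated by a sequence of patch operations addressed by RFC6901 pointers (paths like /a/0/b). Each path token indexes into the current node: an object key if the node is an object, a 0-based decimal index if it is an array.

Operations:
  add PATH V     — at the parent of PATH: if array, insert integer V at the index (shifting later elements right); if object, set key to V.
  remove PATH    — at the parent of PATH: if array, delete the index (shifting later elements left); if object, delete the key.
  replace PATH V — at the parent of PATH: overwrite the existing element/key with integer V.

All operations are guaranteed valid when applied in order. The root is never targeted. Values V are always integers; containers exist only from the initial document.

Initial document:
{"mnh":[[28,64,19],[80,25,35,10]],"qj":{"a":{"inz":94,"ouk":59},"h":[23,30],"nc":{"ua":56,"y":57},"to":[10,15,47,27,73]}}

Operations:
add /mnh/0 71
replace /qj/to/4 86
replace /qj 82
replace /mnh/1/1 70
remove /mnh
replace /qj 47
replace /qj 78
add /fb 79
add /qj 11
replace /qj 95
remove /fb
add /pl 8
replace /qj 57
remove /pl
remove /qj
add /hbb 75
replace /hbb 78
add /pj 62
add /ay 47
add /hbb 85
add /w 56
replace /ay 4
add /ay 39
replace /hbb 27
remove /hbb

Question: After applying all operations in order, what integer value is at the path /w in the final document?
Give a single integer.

Answer: 56

Derivation:
After op 1 (add /mnh/0 71): {"mnh":[71,[28,64,19],[80,25,35,10]],"qj":{"a":{"inz":94,"ouk":59},"h":[23,30],"nc":{"ua":56,"y":57},"to":[10,15,47,27,73]}}
After op 2 (replace /qj/to/4 86): {"mnh":[71,[28,64,19],[80,25,35,10]],"qj":{"a":{"inz":94,"ouk":59},"h":[23,30],"nc":{"ua":56,"y":57},"to":[10,15,47,27,86]}}
After op 3 (replace /qj 82): {"mnh":[71,[28,64,19],[80,25,35,10]],"qj":82}
After op 4 (replace /mnh/1/1 70): {"mnh":[71,[28,70,19],[80,25,35,10]],"qj":82}
After op 5 (remove /mnh): {"qj":82}
After op 6 (replace /qj 47): {"qj":47}
After op 7 (replace /qj 78): {"qj":78}
After op 8 (add /fb 79): {"fb":79,"qj":78}
After op 9 (add /qj 11): {"fb":79,"qj":11}
After op 10 (replace /qj 95): {"fb":79,"qj":95}
After op 11 (remove /fb): {"qj":95}
After op 12 (add /pl 8): {"pl":8,"qj":95}
After op 13 (replace /qj 57): {"pl":8,"qj":57}
After op 14 (remove /pl): {"qj":57}
After op 15 (remove /qj): {}
After op 16 (add /hbb 75): {"hbb":75}
After op 17 (replace /hbb 78): {"hbb":78}
After op 18 (add /pj 62): {"hbb":78,"pj":62}
After op 19 (add /ay 47): {"ay":47,"hbb":78,"pj":62}
After op 20 (add /hbb 85): {"ay":47,"hbb":85,"pj":62}
After op 21 (add /w 56): {"ay":47,"hbb":85,"pj":62,"w":56}
After op 22 (replace /ay 4): {"ay":4,"hbb":85,"pj":62,"w":56}
After op 23 (add /ay 39): {"ay":39,"hbb":85,"pj":62,"w":56}
After op 24 (replace /hbb 27): {"ay":39,"hbb":27,"pj":62,"w":56}
After op 25 (remove /hbb): {"ay":39,"pj":62,"w":56}
Value at /w: 56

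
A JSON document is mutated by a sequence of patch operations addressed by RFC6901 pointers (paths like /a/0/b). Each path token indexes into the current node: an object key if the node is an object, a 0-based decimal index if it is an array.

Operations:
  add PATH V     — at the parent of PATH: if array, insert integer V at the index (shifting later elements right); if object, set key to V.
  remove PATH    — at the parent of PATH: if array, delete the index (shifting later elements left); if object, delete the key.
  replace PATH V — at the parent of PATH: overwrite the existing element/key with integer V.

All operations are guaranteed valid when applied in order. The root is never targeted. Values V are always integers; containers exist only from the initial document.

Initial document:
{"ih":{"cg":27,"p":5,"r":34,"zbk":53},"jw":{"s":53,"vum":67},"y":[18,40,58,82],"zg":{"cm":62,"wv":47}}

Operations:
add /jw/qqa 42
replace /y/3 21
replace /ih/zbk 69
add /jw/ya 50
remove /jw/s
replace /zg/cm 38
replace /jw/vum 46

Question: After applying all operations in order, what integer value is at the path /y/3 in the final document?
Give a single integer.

After op 1 (add /jw/qqa 42): {"ih":{"cg":27,"p":5,"r":34,"zbk":53},"jw":{"qqa":42,"s":53,"vum":67},"y":[18,40,58,82],"zg":{"cm":62,"wv":47}}
After op 2 (replace /y/3 21): {"ih":{"cg":27,"p":5,"r":34,"zbk":53},"jw":{"qqa":42,"s":53,"vum":67},"y":[18,40,58,21],"zg":{"cm":62,"wv":47}}
After op 3 (replace /ih/zbk 69): {"ih":{"cg":27,"p":5,"r":34,"zbk":69},"jw":{"qqa":42,"s":53,"vum":67},"y":[18,40,58,21],"zg":{"cm":62,"wv":47}}
After op 4 (add /jw/ya 50): {"ih":{"cg":27,"p":5,"r":34,"zbk":69},"jw":{"qqa":42,"s":53,"vum":67,"ya":50},"y":[18,40,58,21],"zg":{"cm":62,"wv":47}}
After op 5 (remove /jw/s): {"ih":{"cg":27,"p":5,"r":34,"zbk":69},"jw":{"qqa":42,"vum":67,"ya":50},"y":[18,40,58,21],"zg":{"cm":62,"wv":47}}
After op 6 (replace /zg/cm 38): {"ih":{"cg":27,"p":5,"r":34,"zbk":69},"jw":{"qqa":42,"vum":67,"ya":50},"y":[18,40,58,21],"zg":{"cm":38,"wv":47}}
After op 7 (replace /jw/vum 46): {"ih":{"cg":27,"p":5,"r":34,"zbk":69},"jw":{"qqa":42,"vum":46,"ya":50},"y":[18,40,58,21],"zg":{"cm":38,"wv":47}}
Value at /y/3: 21

Answer: 21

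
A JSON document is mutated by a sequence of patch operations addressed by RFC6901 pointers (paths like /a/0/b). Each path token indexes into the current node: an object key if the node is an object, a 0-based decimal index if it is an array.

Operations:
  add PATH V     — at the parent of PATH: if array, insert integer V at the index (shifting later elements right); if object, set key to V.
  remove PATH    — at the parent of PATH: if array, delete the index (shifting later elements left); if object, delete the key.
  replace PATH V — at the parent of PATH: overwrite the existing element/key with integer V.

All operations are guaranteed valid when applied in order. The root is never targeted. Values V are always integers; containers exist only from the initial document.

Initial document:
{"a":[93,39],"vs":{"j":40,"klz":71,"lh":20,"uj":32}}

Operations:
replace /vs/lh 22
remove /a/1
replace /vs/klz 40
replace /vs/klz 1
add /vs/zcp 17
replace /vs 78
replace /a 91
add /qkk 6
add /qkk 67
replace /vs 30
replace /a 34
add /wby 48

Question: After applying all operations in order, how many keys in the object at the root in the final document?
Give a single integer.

After op 1 (replace /vs/lh 22): {"a":[93,39],"vs":{"j":40,"klz":71,"lh":22,"uj":32}}
After op 2 (remove /a/1): {"a":[93],"vs":{"j":40,"klz":71,"lh":22,"uj":32}}
After op 3 (replace /vs/klz 40): {"a":[93],"vs":{"j":40,"klz":40,"lh":22,"uj":32}}
After op 4 (replace /vs/klz 1): {"a":[93],"vs":{"j":40,"klz":1,"lh":22,"uj":32}}
After op 5 (add /vs/zcp 17): {"a":[93],"vs":{"j":40,"klz":1,"lh":22,"uj":32,"zcp":17}}
After op 6 (replace /vs 78): {"a":[93],"vs":78}
After op 7 (replace /a 91): {"a":91,"vs":78}
After op 8 (add /qkk 6): {"a":91,"qkk":6,"vs":78}
After op 9 (add /qkk 67): {"a":91,"qkk":67,"vs":78}
After op 10 (replace /vs 30): {"a":91,"qkk":67,"vs":30}
After op 11 (replace /a 34): {"a":34,"qkk":67,"vs":30}
After op 12 (add /wby 48): {"a":34,"qkk":67,"vs":30,"wby":48}
Size at the root: 4

Answer: 4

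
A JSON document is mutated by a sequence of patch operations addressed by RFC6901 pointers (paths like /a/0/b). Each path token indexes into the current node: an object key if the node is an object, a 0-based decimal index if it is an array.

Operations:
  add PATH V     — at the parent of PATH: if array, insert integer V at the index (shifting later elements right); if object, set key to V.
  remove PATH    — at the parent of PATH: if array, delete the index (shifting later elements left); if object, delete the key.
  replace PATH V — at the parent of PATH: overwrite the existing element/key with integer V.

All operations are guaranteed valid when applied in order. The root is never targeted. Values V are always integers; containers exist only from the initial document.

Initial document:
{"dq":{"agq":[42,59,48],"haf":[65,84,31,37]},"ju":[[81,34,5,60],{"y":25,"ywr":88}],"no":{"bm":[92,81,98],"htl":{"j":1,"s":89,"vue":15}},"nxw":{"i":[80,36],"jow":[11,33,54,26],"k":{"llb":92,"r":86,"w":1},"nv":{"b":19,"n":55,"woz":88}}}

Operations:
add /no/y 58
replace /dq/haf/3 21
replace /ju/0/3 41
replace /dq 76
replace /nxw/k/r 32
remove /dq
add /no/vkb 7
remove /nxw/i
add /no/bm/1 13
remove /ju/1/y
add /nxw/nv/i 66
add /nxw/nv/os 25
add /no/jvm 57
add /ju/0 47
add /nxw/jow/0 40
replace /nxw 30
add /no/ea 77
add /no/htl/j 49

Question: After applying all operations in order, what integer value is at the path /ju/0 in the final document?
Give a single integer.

Answer: 47

Derivation:
After op 1 (add /no/y 58): {"dq":{"agq":[42,59,48],"haf":[65,84,31,37]},"ju":[[81,34,5,60],{"y":25,"ywr":88}],"no":{"bm":[92,81,98],"htl":{"j":1,"s":89,"vue":15},"y":58},"nxw":{"i":[80,36],"jow":[11,33,54,26],"k":{"llb":92,"r":86,"w":1},"nv":{"b":19,"n":55,"woz":88}}}
After op 2 (replace /dq/haf/3 21): {"dq":{"agq":[42,59,48],"haf":[65,84,31,21]},"ju":[[81,34,5,60],{"y":25,"ywr":88}],"no":{"bm":[92,81,98],"htl":{"j":1,"s":89,"vue":15},"y":58},"nxw":{"i":[80,36],"jow":[11,33,54,26],"k":{"llb":92,"r":86,"w":1},"nv":{"b":19,"n":55,"woz":88}}}
After op 3 (replace /ju/0/3 41): {"dq":{"agq":[42,59,48],"haf":[65,84,31,21]},"ju":[[81,34,5,41],{"y":25,"ywr":88}],"no":{"bm":[92,81,98],"htl":{"j":1,"s":89,"vue":15},"y":58},"nxw":{"i":[80,36],"jow":[11,33,54,26],"k":{"llb":92,"r":86,"w":1},"nv":{"b":19,"n":55,"woz":88}}}
After op 4 (replace /dq 76): {"dq":76,"ju":[[81,34,5,41],{"y":25,"ywr":88}],"no":{"bm":[92,81,98],"htl":{"j":1,"s":89,"vue":15},"y":58},"nxw":{"i":[80,36],"jow":[11,33,54,26],"k":{"llb":92,"r":86,"w":1},"nv":{"b":19,"n":55,"woz":88}}}
After op 5 (replace /nxw/k/r 32): {"dq":76,"ju":[[81,34,5,41],{"y":25,"ywr":88}],"no":{"bm":[92,81,98],"htl":{"j":1,"s":89,"vue":15},"y":58},"nxw":{"i":[80,36],"jow":[11,33,54,26],"k":{"llb":92,"r":32,"w":1},"nv":{"b":19,"n":55,"woz":88}}}
After op 6 (remove /dq): {"ju":[[81,34,5,41],{"y":25,"ywr":88}],"no":{"bm":[92,81,98],"htl":{"j":1,"s":89,"vue":15},"y":58},"nxw":{"i":[80,36],"jow":[11,33,54,26],"k":{"llb":92,"r":32,"w":1},"nv":{"b":19,"n":55,"woz":88}}}
After op 7 (add /no/vkb 7): {"ju":[[81,34,5,41],{"y":25,"ywr":88}],"no":{"bm":[92,81,98],"htl":{"j":1,"s":89,"vue":15},"vkb":7,"y":58},"nxw":{"i":[80,36],"jow":[11,33,54,26],"k":{"llb":92,"r":32,"w":1},"nv":{"b":19,"n":55,"woz":88}}}
After op 8 (remove /nxw/i): {"ju":[[81,34,5,41],{"y":25,"ywr":88}],"no":{"bm":[92,81,98],"htl":{"j":1,"s":89,"vue":15},"vkb":7,"y":58},"nxw":{"jow":[11,33,54,26],"k":{"llb":92,"r":32,"w":1},"nv":{"b":19,"n":55,"woz":88}}}
After op 9 (add /no/bm/1 13): {"ju":[[81,34,5,41],{"y":25,"ywr":88}],"no":{"bm":[92,13,81,98],"htl":{"j":1,"s":89,"vue":15},"vkb":7,"y":58},"nxw":{"jow":[11,33,54,26],"k":{"llb":92,"r":32,"w":1},"nv":{"b":19,"n":55,"woz":88}}}
After op 10 (remove /ju/1/y): {"ju":[[81,34,5,41],{"ywr":88}],"no":{"bm":[92,13,81,98],"htl":{"j":1,"s":89,"vue":15},"vkb":7,"y":58},"nxw":{"jow":[11,33,54,26],"k":{"llb":92,"r":32,"w":1},"nv":{"b":19,"n":55,"woz":88}}}
After op 11 (add /nxw/nv/i 66): {"ju":[[81,34,5,41],{"ywr":88}],"no":{"bm":[92,13,81,98],"htl":{"j":1,"s":89,"vue":15},"vkb":7,"y":58},"nxw":{"jow":[11,33,54,26],"k":{"llb":92,"r":32,"w":1},"nv":{"b":19,"i":66,"n":55,"woz":88}}}
After op 12 (add /nxw/nv/os 25): {"ju":[[81,34,5,41],{"ywr":88}],"no":{"bm":[92,13,81,98],"htl":{"j":1,"s":89,"vue":15},"vkb":7,"y":58},"nxw":{"jow":[11,33,54,26],"k":{"llb":92,"r":32,"w":1},"nv":{"b":19,"i":66,"n":55,"os":25,"woz":88}}}
After op 13 (add /no/jvm 57): {"ju":[[81,34,5,41],{"ywr":88}],"no":{"bm":[92,13,81,98],"htl":{"j":1,"s":89,"vue":15},"jvm":57,"vkb":7,"y":58},"nxw":{"jow":[11,33,54,26],"k":{"llb":92,"r":32,"w":1},"nv":{"b":19,"i":66,"n":55,"os":25,"woz":88}}}
After op 14 (add /ju/0 47): {"ju":[47,[81,34,5,41],{"ywr":88}],"no":{"bm":[92,13,81,98],"htl":{"j":1,"s":89,"vue":15},"jvm":57,"vkb":7,"y":58},"nxw":{"jow":[11,33,54,26],"k":{"llb":92,"r":32,"w":1},"nv":{"b":19,"i":66,"n":55,"os":25,"woz":88}}}
After op 15 (add /nxw/jow/0 40): {"ju":[47,[81,34,5,41],{"ywr":88}],"no":{"bm":[92,13,81,98],"htl":{"j":1,"s":89,"vue":15},"jvm":57,"vkb":7,"y":58},"nxw":{"jow":[40,11,33,54,26],"k":{"llb":92,"r":32,"w":1},"nv":{"b":19,"i":66,"n":55,"os":25,"woz":88}}}
After op 16 (replace /nxw 30): {"ju":[47,[81,34,5,41],{"ywr":88}],"no":{"bm":[92,13,81,98],"htl":{"j":1,"s":89,"vue":15},"jvm":57,"vkb":7,"y":58},"nxw":30}
After op 17 (add /no/ea 77): {"ju":[47,[81,34,5,41],{"ywr":88}],"no":{"bm":[92,13,81,98],"ea":77,"htl":{"j":1,"s":89,"vue":15},"jvm":57,"vkb":7,"y":58},"nxw":30}
After op 18 (add /no/htl/j 49): {"ju":[47,[81,34,5,41],{"ywr":88}],"no":{"bm":[92,13,81,98],"ea":77,"htl":{"j":49,"s":89,"vue":15},"jvm":57,"vkb":7,"y":58},"nxw":30}
Value at /ju/0: 47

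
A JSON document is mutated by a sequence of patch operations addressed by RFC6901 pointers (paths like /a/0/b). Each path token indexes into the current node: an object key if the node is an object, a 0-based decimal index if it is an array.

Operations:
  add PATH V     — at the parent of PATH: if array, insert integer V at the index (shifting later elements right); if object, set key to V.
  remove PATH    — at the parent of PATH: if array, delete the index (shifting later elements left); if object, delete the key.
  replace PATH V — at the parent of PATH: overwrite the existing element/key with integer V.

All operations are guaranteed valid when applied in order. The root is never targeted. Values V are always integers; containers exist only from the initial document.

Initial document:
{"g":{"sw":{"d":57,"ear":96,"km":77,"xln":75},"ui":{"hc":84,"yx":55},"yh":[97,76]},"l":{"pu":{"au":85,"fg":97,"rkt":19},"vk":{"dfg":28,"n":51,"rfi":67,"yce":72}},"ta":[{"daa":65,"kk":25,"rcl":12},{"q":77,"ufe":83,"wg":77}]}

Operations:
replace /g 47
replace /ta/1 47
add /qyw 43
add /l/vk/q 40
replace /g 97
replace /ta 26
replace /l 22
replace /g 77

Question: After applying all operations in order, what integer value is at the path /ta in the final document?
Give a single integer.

After op 1 (replace /g 47): {"g":47,"l":{"pu":{"au":85,"fg":97,"rkt":19},"vk":{"dfg":28,"n":51,"rfi":67,"yce":72}},"ta":[{"daa":65,"kk":25,"rcl":12},{"q":77,"ufe":83,"wg":77}]}
After op 2 (replace /ta/1 47): {"g":47,"l":{"pu":{"au":85,"fg":97,"rkt":19},"vk":{"dfg":28,"n":51,"rfi":67,"yce":72}},"ta":[{"daa":65,"kk":25,"rcl":12},47]}
After op 3 (add /qyw 43): {"g":47,"l":{"pu":{"au":85,"fg":97,"rkt":19},"vk":{"dfg":28,"n":51,"rfi":67,"yce":72}},"qyw":43,"ta":[{"daa":65,"kk":25,"rcl":12},47]}
After op 4 (add /l/vk/q 40): {"g":47,"l":{"pu":{"au":85,"fg":97,"rkt":19},"vk":{"dfg":28,"n":51,"q":40,"rfi":67,"yce":72}},"qyw":43,"ta":[{"daa":65,"kk":25,"rcl":12},47]}
After op 5 (replace /g 97): {"g":97,"l":{"pu":{"au":85,"fg":97,"rkt":19},"vk":{"dfg":28,"n":51,"q":40,"rfi":67,"yce":72}},"qyw":43,"ta":[{"daa":65,"kk":25,"rcl":12},47]}
After op 6 (replace /ta 26): {"g":97,"l":{"pu":{"au":85,"fg":97,"rkt":19},"vk":{"dfg":28,"n":51,"q":40,"rfi":67,"yce":72}},"qyw":43,"ta":26}
After op 7 (replace /l 22): {"g":97,"l":22,"qyw":43,"ta":26}
After op 8 (replace /g 77): {"g":77,"l":22,"qyw":43,"ta":26}
Value at /ta: 26

Answer: 26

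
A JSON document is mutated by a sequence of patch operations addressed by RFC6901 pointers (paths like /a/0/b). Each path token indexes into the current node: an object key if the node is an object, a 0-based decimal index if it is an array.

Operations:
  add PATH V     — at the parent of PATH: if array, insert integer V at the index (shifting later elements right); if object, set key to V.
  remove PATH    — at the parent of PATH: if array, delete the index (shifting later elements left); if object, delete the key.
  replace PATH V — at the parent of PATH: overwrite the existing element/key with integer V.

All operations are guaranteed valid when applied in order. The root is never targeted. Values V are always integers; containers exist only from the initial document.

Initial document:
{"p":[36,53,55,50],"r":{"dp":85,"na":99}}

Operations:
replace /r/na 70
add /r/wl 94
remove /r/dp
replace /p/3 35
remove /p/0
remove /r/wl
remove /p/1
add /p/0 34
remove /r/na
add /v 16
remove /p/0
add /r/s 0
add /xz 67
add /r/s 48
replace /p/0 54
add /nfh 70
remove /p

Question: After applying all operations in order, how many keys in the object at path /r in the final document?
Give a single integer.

After op 1 (replace /r/na 70): {"p":[36,53,55,50],"r":{"dp":85,"na":70}}
After op 2 (add /r/wl 94): {"p":[36,53,55,50],"r":{"dp":85,"na":70,"wl":94}}
After op 3 (remove /r/dp): {"p":[36,53,55,50],"r":{"na":70,"wl":94}}
After op 4 (replace /p/3 35): {"p":[36,53,55,35],"r":{"na":70,"wl":94}}
After op 5 (remove /p/0): {"p":[53,55,35],"r":{"na":70,"wl":94}}
After op 6 (remove /r/wl): {"p":[53,55,35],"r":{"na":70}}
After op 7 (remove /p/1): {"p":[53,35],"r":{"na":70}}
After op 8 (add /p/0 34): {"p":[34,53,35],"r":{"na":70}}
After op 9 (remove /r/na): {"p":[34,53,35],"r":{}}
After op 10 (add /v 16): {"p":[34,53,35],"r":{},"v":16}
After op 11 (remove /p/0): {"p":[53,35],"r":{},"v":16}
After op 12 (add /r/s 0): {"p":[53,35],"r":{"s":0},"v":16}
After op 13 (add /xz 67): {"p":[53,35],"r":{"s":0},"v":16,"xz":67}
After op 14 (add /r/s 48): {"p":[53,35],"r":{"s":48},"v":16,"xz":67}
After op 15 (replace /p/0 54): {"p":[54,35],"r":{"s":48},"v":16,"xz":67}
After op 16 (add /nfh 70): {"nfh":70,"p":[54,35],"r":{"s":48},"v":16,"xz":67}
After op 17 (remove /p): {"nfh":70,"r":{"s":48},"v":16,"xz":67}
Size at path /r: 1

Answer: 1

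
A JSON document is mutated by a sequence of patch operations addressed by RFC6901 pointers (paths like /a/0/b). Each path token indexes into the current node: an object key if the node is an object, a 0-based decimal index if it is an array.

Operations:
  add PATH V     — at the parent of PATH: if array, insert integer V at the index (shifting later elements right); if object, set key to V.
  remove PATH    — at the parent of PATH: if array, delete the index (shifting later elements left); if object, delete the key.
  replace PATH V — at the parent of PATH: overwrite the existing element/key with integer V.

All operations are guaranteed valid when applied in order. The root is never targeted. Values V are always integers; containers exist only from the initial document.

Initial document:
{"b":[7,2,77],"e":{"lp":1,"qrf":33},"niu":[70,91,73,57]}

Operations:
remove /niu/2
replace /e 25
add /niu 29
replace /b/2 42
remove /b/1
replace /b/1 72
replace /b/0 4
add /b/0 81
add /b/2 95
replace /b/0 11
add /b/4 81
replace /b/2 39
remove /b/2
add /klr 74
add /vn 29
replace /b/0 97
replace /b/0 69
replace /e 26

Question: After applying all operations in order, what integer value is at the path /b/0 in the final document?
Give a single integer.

After op 1 (remove /niu/2): {"b":[7,2,77],"e":{"lp":1,"qrf":33},"niu":[70,91,57]}
After op 2 (replace /e 25): {"b":[7,2,77],"e":25,"niu":[70,91,57]}
After op 3 (add /niu 29): {"b":[7,2,77],"e":25,"niu":29}
After op 4 (replace /b/2 42): {"b":[7,2,42],"e":25,"niu":29}
After op 5 (remove /b/1): {"b":[7,42],"e":25,"niu":29}
After op 6 (replace /b/1 72): {"b":[7,72],"e":25,"niu":29}
After op 7 (replace /b/0 4): {"b":[4,72],"e":25,"niu":29}
After op 8 (add /b/0 81): {"b":[81,4,72],"e":25,"niu":29}
After op 9 (add /b/2 95): {"b":[81,4,95,72],"e":25,"niu":29}
After op 10 (replace /b/0 11): {"b":[11,4,95,72],"e":25,"niu":29}
After op 11 (add /b/4 81): {"b":[11,4,95,72,81],"e":25,"niu":29}
After op 12 (replace /b/2 39): {"b":[11,4,39,72,81],"e":25,"niu":29}
After op 13 (remove /b/2): {"b":[11,4,72,81],"e":25,"niu":29}
After op 14 (add /klr 74): {"b":[11,4,72,81],"e":25,"klr":74,"niu":29}
After op 15 (add /vn 29): {"b":[11,4,72,81],"e":25,"klr":74,"niu":29,"vn":29}
After op 16 (replace /b/0 97): {"b":[97,4,72,81],"e":25,"klr":74,"niu":29,"vn":29}
After op 17 (replace /b/0 69): {"b":[69,4,72,81],"e":25,"klr":74,"niu":29,"vn":29}
After op 18 (replace /e 26): {"b":[69,4,72,81],"e":26,"klr":74,"niu":29,"vn":29}
Value at /b/0: 69

Answer: 69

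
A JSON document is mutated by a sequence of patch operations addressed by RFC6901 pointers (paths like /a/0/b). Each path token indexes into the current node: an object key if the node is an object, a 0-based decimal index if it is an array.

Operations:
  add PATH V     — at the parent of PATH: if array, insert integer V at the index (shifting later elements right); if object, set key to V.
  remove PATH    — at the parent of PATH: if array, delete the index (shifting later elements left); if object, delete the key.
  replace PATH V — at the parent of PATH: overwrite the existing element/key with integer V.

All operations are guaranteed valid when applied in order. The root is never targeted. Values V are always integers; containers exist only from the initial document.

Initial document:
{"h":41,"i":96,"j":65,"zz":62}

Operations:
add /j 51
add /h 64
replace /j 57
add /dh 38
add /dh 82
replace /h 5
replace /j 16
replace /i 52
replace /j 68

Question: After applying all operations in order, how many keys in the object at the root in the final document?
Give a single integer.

Answer: 5

Derivation:
After op 1 (add /j 51): {"h":41,"i":96,"j":51,"zz":62}
After op 2 (add /h 64): {"h":64,"i":96,"j":51,"zz":62}
After op 3 (replace /j 57): {"h":64,"i":96,"j":57,"zz":62}
After op 4 (add /dh 38): {"dh":38,"h":64,"i":96,"j":57,"zz":62}
After op 5 (add /dh 82): {"dh":82,"h":64,"i":96,"j":57,"zz":62}
After op 6 (replace /h 5): {"dh":82,"h":5,"i":96,"j":57,"zz":62}
After op 7 (replace /j 16): {"dh":82,"h":5,"i":96,"j":16,"zz":62}
After op 8 (replace /i 52): {"dh":82,"h":5,"i":52,"j":16,"zz":62}
After op 9 (replace /j 68): {"dh":82,"h":5,"i":52,"j":68,"zz":62}
Size at the root: 5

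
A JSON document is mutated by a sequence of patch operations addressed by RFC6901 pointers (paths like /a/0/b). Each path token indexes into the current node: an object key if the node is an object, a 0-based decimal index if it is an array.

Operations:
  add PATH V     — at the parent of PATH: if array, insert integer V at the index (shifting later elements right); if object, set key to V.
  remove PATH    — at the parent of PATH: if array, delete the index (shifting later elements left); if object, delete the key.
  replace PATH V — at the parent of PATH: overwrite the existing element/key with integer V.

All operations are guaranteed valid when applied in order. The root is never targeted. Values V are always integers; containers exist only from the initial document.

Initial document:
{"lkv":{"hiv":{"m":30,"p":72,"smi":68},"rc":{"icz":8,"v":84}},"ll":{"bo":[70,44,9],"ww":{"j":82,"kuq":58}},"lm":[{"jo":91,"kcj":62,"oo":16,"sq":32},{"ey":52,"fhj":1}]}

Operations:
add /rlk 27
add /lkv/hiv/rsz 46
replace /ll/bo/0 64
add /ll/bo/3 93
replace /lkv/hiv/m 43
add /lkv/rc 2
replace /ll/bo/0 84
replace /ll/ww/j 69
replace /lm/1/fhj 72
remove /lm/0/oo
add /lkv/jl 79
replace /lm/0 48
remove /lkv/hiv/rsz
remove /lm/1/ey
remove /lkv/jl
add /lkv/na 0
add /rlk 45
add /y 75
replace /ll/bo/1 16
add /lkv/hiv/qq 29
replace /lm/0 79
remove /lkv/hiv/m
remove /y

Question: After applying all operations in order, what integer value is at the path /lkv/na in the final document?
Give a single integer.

Answer: 0

Derivation:
After op 1 (add /rlk 27): {"lkv":{"hiv":{"m":30,"p":72,"smi":68},"rc":{"icz":8,"v":84}},"ll":{"bo":[70,44,9],"ww":{"j":82,"kuq":58}},"lm":[{"jo":91,"kcj":62,"oo":16,"sq":32},{"ey":52,"fhj":1}],"rlk":27}
After op 2 (add /lkv/hiv/rsz 46): {"lkv":{"hiv":{"m":30,"p":72,"rsz":46,"smi":68},"rc":{"icz":8,"v":84}},"ll":{"bo":[70,44,9],"ww":{"j":82,"kuq":58}},"lm":[{"jo":91,"kcj":62,"oo":16,"sq":32},{"ey":52,"fhj":1}],"rlk":27}
After op 3 (replace /ll/bo/0 64): {"lkv":{"hiv":{"m":30,"p":72,"rsz":46,"smi":68},"rc":{"icz":8,"v":84}},"ll":{"bo":[64,44,9],"ww":{"j":82,"kuq":58}},"lm":[{"jo":91,"kcj":62,"oo":16,"sq":32},{"ey":52,"fhj":1}],"rlk":27}
After op 4 (add /ll/bo/3 93): {"lkv":{"hiv":{"m":30,"p":72,"rsz":46,"smi":68},"rc":{"icz":8,"v":84}},"ll":{"bo":[64,44,9,93],"ww":{"j":82,"kuq":58}},"lm":[{"jo":91,"kcj":62,"oo":16,"sq":32},{"ey":52,"fhj":1}],"rlk":27}
After op 5 (replace /lkv/hiv/m 43): {"lkv":{"hiv":{"m":43,"p":72,"rsz":46,"smi":68},"rc":{"icz":8,"v":84}},"ll":{"bo":[64,44,9,93],"ww":{"j":82,"kuq":58}},"lm":[{"jo":91,"kcj":62,"oo":16,"sq":32},{"ey":52,"fhj":1}],"rlk":27}
After op 6 (add /lkv/rc 2): {"lkv":{"hiv":{"m":43,"p":72,"rsz":46,"smi":68},"rc":2},"ll":{"bo":[64,44,9,93],"ww":{"j":82,"kuq":58}},"lm":[{"jo":91,"kcj":62,"oo":16,"sq":32},{"ey":52,"fhj":1}],"rlk":27}
After op 7 (replace /ll/bo/0 84): {"lkv":{"hiv":{"m":43,"p":72,"rsz":46,"smi":68},"rc":2},"ll":{"bo":[84,44,9,93],"ww":{"j":82,"kuq":58}},"lm":[{"jo":91,"kcj":62,"oo":16,"sq":32},{"ey":52,"fhj":1}],"rlk":27}
After op 8 (replace /ll/ww/j 69): {"lkv":{"hiv":{"m":43,"p":72,"rsz":46,"smi":68},"rc":2},"ll":{"bo":[84,44,9,93],"ww":{"j":69,"kuq":58}},"lm":[{"jo":91,"kcj":62,"oo":16,"sq":32},{"ey":52,"fhj":1}],"rlk":27}
After op 9 (replace /lm/1/fhj 72): {"lkv":{"hiv":{"m":43,"p":72,"rsz":46,"smi":68},"rc":2},"ll":{"bo":[84,44,9,93],"ww":{"j":69,"kuq":58}},"lm":[{"jo":91,"kcj":62,"oo":16,"sq":32},{"ey":52,"fhj":72}],"rlk":27}
After op 10 (remove /lm/0/oo): {"lkv":{"hiv":{"m":43,"p":72,"rsz":46,"smi":68},"rc":2},"ll":{"bo":[84,44,9,93],"ww":{"j":69,"kuq":58}},"lm":[{"jo":91,"kcj":62,"sq":32},{"ey":52,"fhj":72}],"rlk":27}
After op 11 (add /lkv/jl 79): {"lkv":{"hiv":{"m":43,"p":72,"rsz":46,"smi":68},"jl":79,"rc":2},"ll":{"bo":[84,44,9,93],"ww":{"j":69,"kuq":58}},"lm":[{"jo":91,"kcj":62,"sq":32},{"ey":52,"fhj":72}],"rlk":27}
After op 12 (replace /lm/0 48): {"lkv":{"hiv":{"m":43,"p":72,"rsz":46,"smi":68},"jl":79,"rc":2},"ll":{"bo":[84,44,9,93],"ww":{"j":69,"kuq":58}},"lm":[48,{"ey":52,"fhj":72}],"rlk":27}
After op 13 (remove /lkv/hiv/rsz): {"lkv":{"hiv":{"m":43,"p":72,"smi":68},"jl":79,"rc":2},"ll":{"bo":[84,44,9,93],"ww":{"j":69,"kuq":58}},"lm":[48,{"ey":52,"fhj":72}],"rlk":27}
After op 14 (remove /lm/1/ey): {"lkv":{"hiv":{"m":43,"p":72,"smi":68},"jl":79,"rc":2},"ll":{"bo":[84,44,9,93],"ww":{"j":69,"kuq":58}},"lm":[48,{"fhj":72}],"rlk":27}
After op 15 (remove /lkv/jl): {"lkv":{"hiv":{"m":43,"p":72,"smi":68},"rc":2},"ll":{"bo":[84,44,9,93],"ww":{"j":69,"kuq":58}},"lm":[48,{"fhj":72}],"rlk":27}
After op 16 (add /lkv/na 0): {"lkv":{"hiv":{"m":43,"p":72,"smi":68},"na":0,"rc":2},"ll":{"bo":[84,44,9,93],"ww":{"j":69,"kuq":58}},"lm":[48,{"fhj":72}],"rlk":27}
After op 17 (add /rlk 45): {"lkv":{"hiv":{"m":43,"p":72,"smi":68},"na":0,"rc":2},"ll":{"bo":[84,44,9,93],"ww":{"j":69,"kuq":58}},"lm":[48,{"fhj":72}],"rlk":45}
After op 18 (add /y 75): {"lkv":{"hiv":{"m":43,"p":72,"smi":68},"na":0,"rc":2},"ll":{"bo":[84,44,9,93],"ww":{"j":69,"kuq":58}},"lm":[48,{"fhj":72}],"rlk":45,"y":75}
After op 19 (replace /ll/bo/1 16): {"lkv":{"hiv":{"m":43,"p":72,"smi":68},"na":0,"rc":2},"ll":{"bo":[84,16,9,93],"ww":{"j":69,"kuq":58}},"lm":[48,{"fhj":72}],"rlk":45,"y":75}
After op 20 (add /lkv/hiv/qq 29): {"lkv":{"hiv":{"m":43,"p":72,"qq":29,"smi":68},"na":0,"rc":2},"ll":{"bo":[84,16,9,93],"ww":{"j":69,"kuq":58}},"lm":[48,{"fhj":72}],"rlk":45,"y":75}
After op 21 (replace /lm/0 79): {"lkv":{"hiv":{"m":43,"p":72,"qq":29,"smi":68},"na":0,"rc":2},"ll":{"bo":[84,16,9,93],"ww":{"j":69,"kuq":58}},"lm":[79,{"fhj":72}],"rlk":45,"y":75}
After op 22 (remove /lkv/hiv/m): {"lkv":{"hiv":{"p":72,"qq":29,"smi":68},"na":0,"rc":2},"ll":{"bo":[84,16,9,93],"ww":{"j":69,"kuq":58}},"lm":[79,{"fhj":72}],"rlk":45,"y":75}
After op 23 (remove /y): {"lkv":{"hiv":{"p":72,"qq":29,"smi":68},"na":0,"rc":2},"ll":{"bo":[84,16,9,93],"ww":{"j":69,"kuq":58}},"lm":[79,{"fhj":72}],"rlk":45}
Value at /lkv/na: 0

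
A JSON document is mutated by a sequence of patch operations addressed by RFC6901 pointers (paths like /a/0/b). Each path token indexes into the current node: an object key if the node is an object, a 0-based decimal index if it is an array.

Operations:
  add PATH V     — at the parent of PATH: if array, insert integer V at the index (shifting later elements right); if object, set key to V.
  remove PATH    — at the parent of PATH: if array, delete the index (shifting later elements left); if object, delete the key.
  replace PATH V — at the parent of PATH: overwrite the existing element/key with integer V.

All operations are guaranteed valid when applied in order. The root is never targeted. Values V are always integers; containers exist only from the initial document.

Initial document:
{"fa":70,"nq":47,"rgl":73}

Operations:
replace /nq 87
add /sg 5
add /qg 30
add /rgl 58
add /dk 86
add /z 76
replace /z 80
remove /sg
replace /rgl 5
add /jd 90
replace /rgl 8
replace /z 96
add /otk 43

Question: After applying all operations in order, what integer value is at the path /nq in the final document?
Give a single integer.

Answer: 87

Derivation:
After op 1 (replace /nq 87): {"fa":70,"nq":87,"rgl":73}
After op 2 (add /sg 5): {"fa":70,"nq":87,"rgl":73,"sg":5}
After op 3 (add /qg 30): {"fa":70,"nq":87,"qg":30,"rgl":73,"sg":5}
After op 4 (add /rgl 58): {"fa":70,"nq":87,"qg":30,"rgl":58,"sg":5}
After op 5 (add /dk 86): {"dk":86,"fa":70,"nq":87,"qg":30,"rgl":58,"sg":5}
After op 6 (add /z 76): {"dk":86,"fa":70,"nq":87,"qg":30,"rgl":58,"sg":5,"z":76}
After op 7 (replace /z 80): {"dk":86,"fa":70,"nq":87,"qg":30,"rgl":58,"sg":5,"z":80}
After op 8 (remove /sg): {"dk":86,"fa":70,"nq":87,"qg":30,"rgl":58,"z":80}
After op 9 (replace /rgl 5): {"dk":86,"fa":70,"nq":87,"qg":30,"rgl":5,"z":80}
After op 10 (add /jd 90): {"dk":86,"fa":70,"jd":90,"nq":87,"qg":30,"rgl":5,"z":80}
After op 11 (replace /rgl 8): {"dk":86,"fa":70,"jd":90,"nq":87,"qg":30,"rgl":8,"z":80}
After op 12 (replace /z 96): {"dk":86,"fa":70,"jd":90,"nq":87,"qg":30,"rgl":8,"z":96}
After op 13 (add /otk 43): {"dk":86,"fa":70,"jd":90,"nq":87,"otk":43,"qg":30,"rgl":8,"z":96}
Value at /nq: 87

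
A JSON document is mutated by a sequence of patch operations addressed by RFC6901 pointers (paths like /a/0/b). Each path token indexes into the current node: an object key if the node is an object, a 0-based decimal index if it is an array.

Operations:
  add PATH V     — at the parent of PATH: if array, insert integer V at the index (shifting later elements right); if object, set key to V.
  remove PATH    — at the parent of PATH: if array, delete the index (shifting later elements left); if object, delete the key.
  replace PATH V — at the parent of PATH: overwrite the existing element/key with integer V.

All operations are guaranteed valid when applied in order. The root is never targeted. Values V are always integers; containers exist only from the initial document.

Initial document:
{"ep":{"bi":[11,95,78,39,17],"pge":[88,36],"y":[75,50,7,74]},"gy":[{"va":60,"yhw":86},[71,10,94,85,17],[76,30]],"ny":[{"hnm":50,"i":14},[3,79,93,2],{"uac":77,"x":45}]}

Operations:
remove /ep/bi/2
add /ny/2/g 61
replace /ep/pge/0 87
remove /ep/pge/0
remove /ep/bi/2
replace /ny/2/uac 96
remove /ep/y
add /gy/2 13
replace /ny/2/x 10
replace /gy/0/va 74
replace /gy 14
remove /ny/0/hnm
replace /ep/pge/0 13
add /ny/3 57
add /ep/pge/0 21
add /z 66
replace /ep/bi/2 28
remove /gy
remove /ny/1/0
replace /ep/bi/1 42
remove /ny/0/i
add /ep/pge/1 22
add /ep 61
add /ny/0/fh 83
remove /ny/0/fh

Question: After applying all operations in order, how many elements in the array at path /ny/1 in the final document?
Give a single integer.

After op 1 (remove /ep/bi/2): {"ep":{"bi":[11,95,39,17],"pge":[88,36],"y":[75,50,7,74]},"gy":[{"va":60,"yhw":86},[71,10,94,85,17],[76,30]],"ny":[{"hnm":50,"i":14},[3,79,93,2],{"uac":77,"x":45}]}
After op 2 (add /ny/2/g 61): {"ep":{"bi":[11,95,39,17],"pge":[88,36],"y":[75,50,7,74]},"gy":[{"va":60,"yhw":86},[71,10,94,85,17],[76,30]],"ny":[{"hnm":50,"i":14},[3,79,93,2],{"g":61,"uac":77,"x":45}]}
After op 3 (replace /ep/pge/0 87): {"ep":{"bi":[11,95,39,17],"pge":[87,36],"y":[75,50,7,74]},"gy":[{"va":60,"yhw":86},[71,10,94,85,17],[76,30]],"ny":[{"hnm":50,"i":14},[3,79,93,2],{"g":61,"uac":77,"x":45}]}
After op 4 (remove /ep/pge/0): {"ep":{"bi":[11,95,39,17],"pge":[36],"y":[75,50,7,74]},"gy":[{"va":60,"yhw":86},[71,10,94,85,17],[76,30]],"ny":[{"hnm":50,"i":14},[3,79,93,2],{"g":61,"uac":77,"x":45}]}
After op 5 (remove /ep/bi/2): {"ep":{"bi":[11,95,17],"pge":[36],"y":[75,50,7,74]},"gy":[{"va":60,"yhw":86},[71,10,94,85,17],[76,30]],"ny":[{"hnm":50,"i":14},[3,79,93,2],{"g":61,"uac":77,"x":45}]}
After op 6 (replace /ny/2/uac 96): {"ep":{"bi":[11,95,17],"pge":[36],"y":[75,50,7,74]},"gy":[{"va":60,"yhw":86},[71,10,94,85,17],[76,30]],"ny":[{"hnm":50,"i":14},[3,79,93,2],{"g":61,"uac":96,"x":45}]}
After op 7 (remove /ep/y): {"ep":{"bi":[11,95,17],"pge":[36]},"gy":[{"va":60,"yhw":86},[71,10,94,85,17],[76,30]],"ny":[{"hnm":50,"i":14},[3,79,93,2],{"g":61,"uac":96,"x":45}]}
After op 8 (add /gy/2 13): {"ep":{"bi":[11,95,17],"pge":[36]},"gy":[{"va":60,"yhw":86},[71,10,94,85,17],13,[76,30]],"ny":[{"hnm":50,"i":14},[3,79,93,2],{"g":61,"uac":96,"x":45}]}
After op 9 (replace /ny/2/x 10): {"ep":{"bi":[11,95,17],"pge":[36]},"gy":[{"va":60,"yhw":86},[71,10,94,85,17],13,[76,30]],"ny":[{"hnm":50,"i":14},[3,79,93,2],{"g":61,"uac":96,"x":10}]}
After op 10 (replace /gy/0/va 74): {"ep":{"bi":[11,95,17],"pge":[36]},"gy":[{"va":74,"yhw":86},[71,10,94,85,17],13,[76,30]],"ny":[{"hnm":50,"i":14},[3,79,93,2],{"g":61,"uac":96,"x":10}]}
After op 11 (replace /gy 14): {"ep":{"bi":[11,95,17],"pge":[36]},"gy":14,"ny":[{"hnm":50,"i":14},[3,79,93,2],{"g":61,"uac":96,"x":10}]}
After op 12 (remove /ny/0/hnm): {"ep":{"bi":[11,95,17],"pge":[36]},"gy":14,"ny":[{"i":14},[3,79,93,2],{"g":61,"uac":96,"x":10}]}
After op 13 (replace /ep/pge/0 13): {"ep":{"bi":[11,95,17],"pge":[13]},"gy":14,"ny":[{"i":14},[3,79,93,2],{"g":61,"uac":96,"x":10}]}
After op 14 (add /ny/3 57): {"ep":{"bi":[11,95,17],"pge":[13]},"gy":14,"ny":[{"i":14},[3,79,93,2],{"g":61,"uac":96,"x":10},57]}
After op 15 (add /ep/pge/0 21): {"ep":{"bi":[11,95,17],"pge":[21,13]},"gy":14,"ny":[{"i":14},[3,79,93,2],{"g":61,"uac":96,"x":10},57]}
After op 16 (add /z 66): {"ep":{"bi":[11,95,17],"pge":[21,13]},"gy":14,"ny":[{"i":14},[3,79,93,2],{"g":61,"uac":96,"x":10},57],"z":66}
After op 17 (replace /ep/bi/2 28): {"ep":{"bi":[11,95,28],"pge":[21,13]},"gy":14,"ny":[{"i":14},[3,79,93,2],{"g":61,"uac":96,"x":10},57],"z":66}
After op 18 (remove /gy): {"ep":{"bi":[11,95,28],"pge":[21,13]},"ny":[{"i":14},[3,79,93,2],{"g":61,"uac":96,"x":10},57],"z":66}
After op 19 (remove /ny/1/0): {"ep":{"bi":[11,95,28],"pge":[21,13]},"ny":[{"i":14},[79,93,2],{"g":61,"uac":96,"x":10},57],"z":66}
After op 20 (replace /ep/bi/1 42): {"ep":{"bi":[11,42,28],"pge":[21,13]},"ny":[{"i":14},[79,93,2],{"g":61,"uac":96,"x":10},57],"z":66}
After op 21 (remove /ny/0/i): {"ep":{"bi":[11,42,28],"pge":[21,13]},"ny":[{},[79,93,2],{"g":61,"uac":96,"x":10},57],"z":66}
After op 22 (add /ep/pge/1 22): {"ep":{"bi":[11,42,28],"pge":[21,22,13]},"ny":[{},[79,93,2],{"g":61,"uac":96,"x":10},57],"z":66}
After op 23 (add /ep 61): {"ep":61,"ny":[{},[79,93,2],{"g":61,"uac":96,"x":10},57],"z":66}
After op 24 (add /ny/0/fh 83): {"ep":61,"ny":[{"fh":83},[79,93,2],{"g":61,"uac":96,"x":10},57],"z":66}
After op 25 (remove /ny/0/fh): {"ep":61,"ny":[{},[79,93,2],{"g":61,"uac":96,"x":10},57],"z":66}
Size at path /ny/1: 3

Answer: 3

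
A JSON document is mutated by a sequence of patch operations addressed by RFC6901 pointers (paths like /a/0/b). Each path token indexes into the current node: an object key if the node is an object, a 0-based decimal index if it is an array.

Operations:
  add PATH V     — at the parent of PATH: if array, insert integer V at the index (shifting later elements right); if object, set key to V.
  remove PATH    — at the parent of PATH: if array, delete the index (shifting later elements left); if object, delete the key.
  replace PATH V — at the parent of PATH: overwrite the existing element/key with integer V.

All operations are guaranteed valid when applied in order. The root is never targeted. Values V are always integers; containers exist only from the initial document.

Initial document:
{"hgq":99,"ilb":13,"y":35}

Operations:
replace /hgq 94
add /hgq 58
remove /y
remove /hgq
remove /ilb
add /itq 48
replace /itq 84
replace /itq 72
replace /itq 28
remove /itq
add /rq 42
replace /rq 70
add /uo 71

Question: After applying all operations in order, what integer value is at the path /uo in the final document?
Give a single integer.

Answer: 71

Derivation:
After op 1 (replace /hgq 94): {"hgq":94,"ilb":13,"y":35}
After op 2 (add /hgq 58): {"hgq":58,"ilb":13,"y":35}
After op 3 (remove /y): {"hgq":58,"ilb":13}
After op 4 (remove /hgq): {"ilb":13}
After op 5 (remove /ilb): {}
After op 6 (add /itq 48): {"itq":48}
After op 7 (replace /itq 84): {"itq":84}
After op 8 (replace /itq 72): {"itq":72}
After op 9 (replace /itq 28): {"itq":28}
After op 10 (remove /itq): {}
After op 11 (add /rq 42): {"rq":42}
After op 12 (replace /rq 70): {"rq":70}
After op 13 (add /uo 71): {"rq":70,"uo":71}
Value at /uo: 71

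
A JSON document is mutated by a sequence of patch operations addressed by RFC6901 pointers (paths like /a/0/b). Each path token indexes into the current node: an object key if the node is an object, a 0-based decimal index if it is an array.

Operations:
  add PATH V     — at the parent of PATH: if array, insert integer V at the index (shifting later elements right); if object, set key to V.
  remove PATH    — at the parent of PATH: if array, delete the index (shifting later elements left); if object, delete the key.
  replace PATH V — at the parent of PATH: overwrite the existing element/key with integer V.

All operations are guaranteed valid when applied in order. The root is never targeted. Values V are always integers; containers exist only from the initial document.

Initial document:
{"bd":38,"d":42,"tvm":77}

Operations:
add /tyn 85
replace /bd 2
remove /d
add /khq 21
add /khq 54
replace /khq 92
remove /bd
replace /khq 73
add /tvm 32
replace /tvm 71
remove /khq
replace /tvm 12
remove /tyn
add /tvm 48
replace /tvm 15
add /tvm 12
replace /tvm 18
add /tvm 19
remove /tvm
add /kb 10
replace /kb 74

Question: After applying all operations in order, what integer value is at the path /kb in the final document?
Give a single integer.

Answer: 74

Derivation:
After op 1 (add /tyn 85): {"bd":38,"d":42,"tvm":77,"tyn":85}
After op 2 (replace /bd 2): {"bd":2,"d":42,"tvm":77,"tyn":85}
After op 3 (remove /d): {"bd":2,"tvm":77,"tyn":85}
After op 4 (add /khq 21): {"bd":2,"khq":21,"tvm":77,"tyn":85}
After op 5 (add /khq 54): {"bd":2,"khq":54,"tvm":77,"tyn":85}
After op 6 (replace /khq 92): {"bd":2,"khq":92,"tvm":77,"tyn":85}
After op 7 (remove /bd): {"khq":92,"tvm":77,"tyn":85}
After op 8 (replace /khq 73): {"khq":73,"tvm":77,"tyn":85}
After op 9 (add /tvm 32): {"khq":73,"tvm":32,"tyn":85}
After op 10 (replace /tvm 71): {"khq":73,"tvm":71,"tyn":85}
After op 11 (remove /khq): {"tvm":71,"tyn":85}
After op 12 (replace /tvm 12): {"tvm":12,"tyn":85}
After op 13 (remove /tyn): {"tvm":12}
After op 14 (add /tvm 48): {"tvm":48}
After op 15 (replace /tvm 15): {"tvm":15}
After op 16 (add /tvm 12): {"tvm":12}
After op 17 (replace /tvm 18): {"tvm":18}
After op 18 (add /tvm 19): {"tvm":19}
After op 19 (remove /tvm): {}
After op 20 (add /kb 10): {"kb":10}
After op 21 (replace /kb 74): {"kb":74}
Value at /kb: 74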